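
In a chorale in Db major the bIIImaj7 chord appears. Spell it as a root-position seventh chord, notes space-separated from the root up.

bIIImaj7 is built on the lowered scale degree 3. In Db major degree 3 is F; lowered it becomes Fb. Stacking thirds in Db minor on Fb gives Fb–Ab–Cb–Eb.

Fb Ab Cb Eb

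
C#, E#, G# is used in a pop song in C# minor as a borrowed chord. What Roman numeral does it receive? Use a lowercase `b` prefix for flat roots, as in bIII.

C# is scale degree 1 in C# minor. Diatonically C# minor has C#m (i) on that degree; C#–E#–G# is instead the major chord native to C# major, so it takes the label I.

I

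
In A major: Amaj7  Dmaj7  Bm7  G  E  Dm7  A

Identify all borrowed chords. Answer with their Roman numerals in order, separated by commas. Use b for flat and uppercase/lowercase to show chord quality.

In A major the diatonic chords are A, Bm, C#m, D, E, F#m, G#dim. Amaj7, Dmaj7, Bm7, E and A are all diatonic. But G (G–B–D) is foreign: the diatonic vii° on degree 7 is G#dim, whereas G comes from A minor. It is labeled bVII. Dm7 (D–F–A–C) doesn't fit — on degree 4 A major would have D (IV). Dm7 is the degree-4 chord of A minor, so it is the borrowed iv7.

bVII, iv7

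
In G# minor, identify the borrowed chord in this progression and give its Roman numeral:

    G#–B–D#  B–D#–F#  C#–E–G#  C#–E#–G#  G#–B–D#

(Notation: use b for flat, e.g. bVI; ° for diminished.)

IV

G# minor has the diatonic set G#m, A#dim, B, C#m, D#, E, F# (with V from harmonic minor). G#–B–D# = G#m, B–D#–F# = B and C#–E–G# = C#m are all diatonic. But C#–E#–G# is foreign: the diatonic iv on degree 4 is C#m, whereas C# comes from G# major. It is labeled IV.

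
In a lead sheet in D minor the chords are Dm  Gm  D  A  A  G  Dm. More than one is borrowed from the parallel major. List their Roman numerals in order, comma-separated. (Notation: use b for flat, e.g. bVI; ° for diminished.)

D minor has the diatonic set Dm, Edim, F, Gm, A, Bb, C (with V from harmonic minor). Dm, Gm and A are all diatonic. D (D–F#–A) is not: scale degree 1 in D minor carries Dm (i). In D major the chord on that degree is D, so here it functions as I, borrowed from the parallel major. G (G–B–D) doesn't fit — on degree 4 D minor would have Gm (iv). G is the degree-4 chord of D major, so it is the borrowed IV.

I, IV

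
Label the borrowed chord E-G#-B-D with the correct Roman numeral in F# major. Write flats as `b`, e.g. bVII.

E is the lowered form of scale degree 7 in F# major (the diatonic degree 7 is E#). The diatonic chord on degree 7 would be E#dim (vii°), but E–G#–B–D is the dominant-seventh chord from F# minor. As a borrowed chord it is labeled bVII7.

bVII7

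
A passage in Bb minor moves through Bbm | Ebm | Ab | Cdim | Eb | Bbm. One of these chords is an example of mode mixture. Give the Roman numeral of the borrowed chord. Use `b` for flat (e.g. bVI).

IV

Bb minor has the diatonic set Bbm, Cdim, Db, Ebm, F, Gb, Ab (with V from harmonic minor). Bbm, Ebm, Ab and Cdim all belong to that set. But Eb (Eb–G–Bb) is foreign: the diatonic iv on degree 4 is Ebm, whereas Eb comes from Bb major. It is labeled IV.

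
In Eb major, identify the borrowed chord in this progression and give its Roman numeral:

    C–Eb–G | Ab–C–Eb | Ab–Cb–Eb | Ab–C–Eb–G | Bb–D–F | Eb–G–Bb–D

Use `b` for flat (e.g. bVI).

In Eb major the diatonic chords are Eb, Fm, Gm, Ab, Bb, Cm, Ddim. C–Eb–G = Cm, Ab–C–Eb = Ab, Ab–C–Eb–G = Abmaj7, Bb–D–F = Bb and Eb–G–Bb–D = Ebmaj7 are all diatonic. Ab–Cb–Eb is not: scale degree 4 in Eb major carries Ab (IV). In Eb minor the chord on that degree is Abm, so here it functions as iv, borrowed from the parallel minor.

iv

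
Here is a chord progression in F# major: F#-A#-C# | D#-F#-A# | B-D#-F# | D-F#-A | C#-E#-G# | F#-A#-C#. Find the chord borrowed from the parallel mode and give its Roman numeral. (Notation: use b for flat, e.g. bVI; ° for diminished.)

bVI

The diatonic triads in F# major are F#, G#m, A#m, B, C#, D#m, E#dim. Of the given chords, F#–A#–C# = F#, D#–F#–A# = D#m, B–D#–F# = B and C#–E#–G# = C# are diatonic. D–F#–A is not: scale degree 6 in F# major carries D#m (vi). In F# minor the chord on that degree is D, so here it functions as bVI, borrowed from the parallel minor.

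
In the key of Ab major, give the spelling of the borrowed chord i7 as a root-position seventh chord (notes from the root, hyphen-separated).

i7 is built on scale degree 1, which is Ab in both Ab major and its parallel. Building the minor-seventh chord from the parallel minor on Ab: Ab–Cb–Eb–Gb.

Ab-Cb-Eb-Gb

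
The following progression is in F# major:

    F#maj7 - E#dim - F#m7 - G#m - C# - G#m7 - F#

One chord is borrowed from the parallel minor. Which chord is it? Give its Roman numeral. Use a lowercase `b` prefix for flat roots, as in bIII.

F# major has the diatonic set F#, G#m, A#m, B, C#, D#m, E#dim. F#maj7, E#dim, G#m, C#, G#m7 and F# all belong to that set. But F#m7 (F#–A–C#–E) is foreign: the diatonic I on degree 1 is F#, whereas F#m7 comes from F# minor. It is labeled i7.

i7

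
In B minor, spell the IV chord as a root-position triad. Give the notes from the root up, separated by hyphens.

IV is built on scale degree 4, which is E in both B minor and its parallel. Stacking thirds in B major on E gives E–G#–B.

E-G#-B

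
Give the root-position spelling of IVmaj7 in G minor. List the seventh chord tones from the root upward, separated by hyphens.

The root, C, is scale degree 4 — the same note in G minor and G major; only the chord quality changes. Building the major-seventh chord from the parallel major on C: C–E–G–B.

C-E-G-B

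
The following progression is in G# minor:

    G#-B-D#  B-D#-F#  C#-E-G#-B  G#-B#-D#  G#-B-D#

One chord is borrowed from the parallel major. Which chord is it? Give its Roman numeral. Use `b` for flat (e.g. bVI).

In G# minor (with V from harmonic minor) the diatonic chords are G#m, A#dim, B, C#m, D#, E, F#. G#–B–D# = G#m, B–D#–F# = B and C#–E–G#–B = C#m7 are all diatonic. But G#–B#–D# is foreign: the diatonic i on degree 1 is G#m, whereas G# comes from G# major. It is labeled I.

I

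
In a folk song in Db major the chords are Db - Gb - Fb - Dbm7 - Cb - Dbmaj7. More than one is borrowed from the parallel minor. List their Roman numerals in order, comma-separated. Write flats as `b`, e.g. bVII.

The diatonic triads in Db major are Db, Ebm, Fm, Gb, Ab, Bbm, Cdim. Of the given chords, Db, Gb and Dbmaj7 are diatonic. Fb (Fb–Ab–Cb) is not: scale degree 3 in Db major carries Fm (iii). In Db minor the chord on that degree is Fb, so here it functions as bIII, borrowed from the parallel minor. But Dbm7 (Db–Fb–Ab–Cb) is foreign: the diatonic I on degree 1 is Db, whereas Dbm7 comes from Db minor. It is labeled i7. But Cb (Cb–Eb–Gb) is foreign: the diatonic vii° on degree 7 is Cdim, whereas Cb comes from Db minor. It is labeled bVII.

bIII, i7, bVII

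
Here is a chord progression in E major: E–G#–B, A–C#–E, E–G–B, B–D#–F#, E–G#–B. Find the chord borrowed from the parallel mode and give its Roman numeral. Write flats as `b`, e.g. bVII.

The diatonic triads in E major are E, F#m, G#m, A, B, C#m, D#dim. E–G#–B = E, A–C#–E = A and B–D#–F# = B are all diatonic. E–G–B doesn't fit — on degree 1 E major would have E (I). Em is the degree-1 chord of E minor, so it is the borrowed i.

i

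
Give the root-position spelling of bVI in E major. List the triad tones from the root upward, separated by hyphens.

C-E-G

Scale degree 6 in E major is C#. bVI uses the lowered form, C, taken from E minor. Building the major chord from the parallel minor on C: C–E–G.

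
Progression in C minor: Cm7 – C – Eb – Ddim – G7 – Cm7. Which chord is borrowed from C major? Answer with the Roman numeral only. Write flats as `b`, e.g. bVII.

The diatonic triads in C minor (with V from harmonic minor) are Cm, Ddim, Eb, Fm, G, Ab, Bb. Of the given chords, Cm7, Eb, Ddim and G7 are diatonic. C (C–E–G) is not: scale degree 1 in C minor carries Cm (i). In C major the chord on that degree is C, so here it functions as I, borrowed from the parallel major.

I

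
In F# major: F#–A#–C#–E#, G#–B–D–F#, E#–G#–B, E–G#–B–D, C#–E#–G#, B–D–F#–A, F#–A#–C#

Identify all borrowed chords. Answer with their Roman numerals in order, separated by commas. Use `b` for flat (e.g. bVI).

In F# major the diatonic chords are F#, G#m, A#m, B, C#, D#m, E#dim. F#–A#–C#–E# = F#maj7, E#–G#–B = E#dim, C#–E#–G# = C# and F#–A#–C# = F# all belong to that set. G#–B–D–F# doesn't fit — on degree 2 F# major would have G#m (ii). G#m7b5 is the degree-2 chord of F# minor, so it is the borrowed iiø7. E–G#–B–D is not: scale degree 7 in F# major carries E#dim (vii°). In F# minor the chord on that degree is E7, so here it functions as bVII7, borrowed from the parallel minor. B–D–F#–A is not: scale degree 4 in F# major carries B (IV). In F# minor the chord on that degree is Bm7, so here it functions as iv7, borrowed from the parallel minor.

iiø7, bVII7, iv7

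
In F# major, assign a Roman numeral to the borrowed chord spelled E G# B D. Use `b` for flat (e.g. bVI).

The root E is the lowered 7th scale degree — diatonically F# major has E# there. The diatonic chord on degree 7 would be E#dim (vii°), but E–G#–B–D is the dominant-seventh chord from F# minor. As a borrowed chord it is labeled bVII7.

bVII7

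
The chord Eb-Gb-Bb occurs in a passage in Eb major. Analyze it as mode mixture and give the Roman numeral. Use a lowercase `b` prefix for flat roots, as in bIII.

Eb is scale degree 1 in Eb major. The diatonic chord on degree 1 would be Eb (I), but Eb–Gb–Bb is the minor chord from Eb minor. As a borrowed chord it is labeled i.

i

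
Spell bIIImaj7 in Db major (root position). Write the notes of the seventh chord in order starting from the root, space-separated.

Fb Ab Cb Eb

bIIImaj7 is built on the lowered scale degree 3. In Db major degree 3 is F; lowered it becomes Fb. Building the major-seventh chord from the parallel minor on Fb: Fb–Ab–Cb–Eb.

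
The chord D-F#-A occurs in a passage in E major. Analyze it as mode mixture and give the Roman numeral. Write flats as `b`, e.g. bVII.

bVII

D is the lowered form of scale degree 7 in E major (the diatonic degree 7 is D#). Diatonically E major has D#dim (vii°) on that degree; D–F#–A is instead the major chord native to E minor, so it takes the label bVII.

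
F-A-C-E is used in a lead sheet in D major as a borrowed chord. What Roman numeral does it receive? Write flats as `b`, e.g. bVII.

bIIImaj7

The root F is the lowered 3rd scale degree — diatonically D major has F# there. The diatonic chord on degree 3 would be F#m (iii), but F–A–C–E is the major-seventh chord from D minor. As a borrowed chord it is labeled bIIImaj7.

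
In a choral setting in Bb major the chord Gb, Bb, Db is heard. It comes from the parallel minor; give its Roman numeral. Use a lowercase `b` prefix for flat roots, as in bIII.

bVI

The root Gb is the lowered 6th scale degree — diatonically Bb major has G there. Diatonically Bb major has Gm (vi) on that degree; Gb–Bb–Db is instead the major chord native to Bb minor, so it takes the label bVI.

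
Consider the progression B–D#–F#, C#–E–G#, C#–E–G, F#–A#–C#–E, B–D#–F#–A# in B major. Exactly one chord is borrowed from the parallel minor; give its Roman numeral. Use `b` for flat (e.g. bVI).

ii°

In B major the diatonic chords are B, C#m, D#m, E, F#, G#m, A#dim. B–D#–F# = B, C#–E–G# = C#m, F#–A#–C#–E = F#7 and B–D#–F#–A# = Bmaj7 all belong to that set. C#–E–G doesn't fit — on degree 2 B major would have C#m (ii). C#dim is the degree-2 chord of B minor, so it is the borrowed ii°.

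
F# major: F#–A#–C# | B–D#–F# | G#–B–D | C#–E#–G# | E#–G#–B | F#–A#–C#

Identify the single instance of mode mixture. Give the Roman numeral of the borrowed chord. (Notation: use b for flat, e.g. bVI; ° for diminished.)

The diatonic triads in F# major are F#, G#m, A#m, B, C#, D#m, E#dim. Of the given chords, F#–A#–C# = F#, B–D#–F# = B, C#–E#–G# = C# and E#–G#–B = E#dim are diatonic. But G#–B–D is foreign: the diatonic ii on degree 2 is G#m, whereas G#dim comes from F# minor. It is labeled ii°.

ii°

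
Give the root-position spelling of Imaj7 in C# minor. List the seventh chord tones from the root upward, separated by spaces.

C# E# G# B#

Imaj7 is built on scale degree 1, which is C# in both C# minor and its parallel. Building the major-seventh chord from the parallel major on C#: C#–E#–G#–B#.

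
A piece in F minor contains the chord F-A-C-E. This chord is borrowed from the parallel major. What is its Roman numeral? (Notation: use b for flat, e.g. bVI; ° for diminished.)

Imaj7

F is scale degree 1 in F minor. Diatonically F minor has Fm (i) on that degree; F–A–C–E is instead the major-seventh chord native to F major, so it takes the label Imaj7.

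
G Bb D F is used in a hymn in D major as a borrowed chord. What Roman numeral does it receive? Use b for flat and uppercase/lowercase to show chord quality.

iv7

G is scale degree 4 in D major. Diatonically D major has G (IV) on that degree; G–Bb–D–F is instead the minor-seventh chord native to D minor, so it takes the label iv7.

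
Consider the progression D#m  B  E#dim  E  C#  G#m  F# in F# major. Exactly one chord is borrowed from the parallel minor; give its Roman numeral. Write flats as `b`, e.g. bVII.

bVII

In F# major the diatonic chords are F#, G#m, A#m, B, C#, D#m, E#dim. Of the given chords, D#m, B, E#dim, C#, G#m and F# are diatonic. E (E–G#–B) doesn't fit — on degree 7 F# major would have E#dim (vii°). E is the degree-7 chord of F# minor, so it is the borrowed bVII.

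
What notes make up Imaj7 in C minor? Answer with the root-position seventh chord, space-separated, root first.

The root, C, is scale degree 1 — the same note in C minor and C major; only the chord quality changes. Building the major-seventh chord from the parallel major on C: C–E–G–B.

C E G B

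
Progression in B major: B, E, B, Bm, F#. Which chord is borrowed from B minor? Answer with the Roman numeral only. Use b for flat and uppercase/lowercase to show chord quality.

i

The diatonic triads in B major are B, C#m, D#m, E, F#, G#m, A#dim. B, E and F# all belong to that set. But Bm (B–D–F#) is foreign: the diatonic I on degree 1 is B, whereas Bm comes from B minor. It is labeled i.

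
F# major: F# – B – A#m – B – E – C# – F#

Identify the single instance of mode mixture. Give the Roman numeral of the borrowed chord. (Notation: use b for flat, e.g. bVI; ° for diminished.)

bVII

The diatonic triads in F# major are F#, G#m, A#m, B, C#, D#m, E#dim. Of the given chords, F#, B, A#m and C# are diatonic. E (E–G#–B) doesn't fit — on degree 7 F# major would have E#dim (vii°). E is the degree-7 chord of F# minor, so it is the borrowed bVII.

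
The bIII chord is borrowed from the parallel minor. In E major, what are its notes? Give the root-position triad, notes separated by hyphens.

The root of bIII is the lowered 3rd degree: G# becomes G. Stacking thirds in E minor on G gives G–B–D.

G-B-D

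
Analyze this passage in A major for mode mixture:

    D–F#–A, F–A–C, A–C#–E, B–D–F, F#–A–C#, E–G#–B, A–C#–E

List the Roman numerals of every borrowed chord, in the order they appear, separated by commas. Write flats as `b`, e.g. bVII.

A major has the diatonic set A, Bm, C#m, D, E, F#m, G#dim. D–F#–A = D, A–C#–E = A, F#–A–C# = F#m and E–G#–B = E are all diatonic. F–A–C doesn't fit — on degree 6 A major would have F#m (vi). F is the degree-6 chord of A minor, so it is the borrowed bVI. But B–D–F is foreign: the diatonic ii on degree 2 is Bm, whereas Bdim comes from A minor. It is labeled ii°.

bVI, ii°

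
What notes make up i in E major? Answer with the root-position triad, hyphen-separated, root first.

E-G-B

The root, E, is scale degree 1 — the same note in E major and E minor; only the chord quality changes. In E minor the chord on E is E–G–B.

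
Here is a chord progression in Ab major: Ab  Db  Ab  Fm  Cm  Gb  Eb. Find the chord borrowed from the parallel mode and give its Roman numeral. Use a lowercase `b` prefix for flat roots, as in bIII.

Ab major has the diatonic set Ab, Bbm, Cm, Db, Eb, Fm, Gdim. Ab, Db, Fm, Cm and Eb are all diatonic. Gb (Gb–Bb–Db) doesn't fit — on degree 7 Ab major would have Gdim (vii°). Gb is the degree-7 chord of Ab minor, so it is the borrowed bVII.

bVII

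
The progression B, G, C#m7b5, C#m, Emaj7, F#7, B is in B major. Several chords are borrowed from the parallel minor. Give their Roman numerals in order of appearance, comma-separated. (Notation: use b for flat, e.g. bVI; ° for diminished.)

The diatonic triads in B major are B, C#m, D#m, E, F#, G#m, A#dim. B, C#m, Emaj7 and F#7 are all diatonic. G (G–B–D) doesn't fit — on degree 6 B major would have G#m (vi). G is the degree-6 chord of B minor, so it is the borrowed bVI. But C#m7b5 (C#–E–G–B) is foreign: the diatonic ii on degree 2 is C#m, whereas C#m7b5 comes from B minor. It is labeled iiø7.

bVI, iiø7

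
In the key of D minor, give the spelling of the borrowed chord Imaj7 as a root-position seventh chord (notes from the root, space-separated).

Imaj7 is built on scale degree 1, which is D in both D minor and its parallel. In D major the chord on D is D–F#–A–C#.

D F# A C#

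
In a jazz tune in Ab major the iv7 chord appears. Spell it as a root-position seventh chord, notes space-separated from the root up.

The root, Db, is scale degree 4 — the same note in Ab major and Ab minor; only the chord quality changes. Building the minor-seventh chord from the parallel minor on Db: Db–Fb–Ab–Cb.

Db Fb Ab Cb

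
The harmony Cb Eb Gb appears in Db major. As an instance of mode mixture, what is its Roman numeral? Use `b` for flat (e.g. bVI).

In Db major scale degree 7 is C; Cb is its lowered form, from Db minor. The diatonic chord on degree 7 would be Cdim (vii°), but Cb–Eb–Gb is the major chord from Db minor. As a borrowed chord it is labeled bVII.

bVII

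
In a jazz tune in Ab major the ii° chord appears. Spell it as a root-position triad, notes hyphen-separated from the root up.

Bb-Db-Fb

The root, Bb, is scale degree 2 — the same note in Ab major and Ab minor; only the chord quality changes. Stacking thirds in Ab minor on Bb gives Bb–Db–Fb.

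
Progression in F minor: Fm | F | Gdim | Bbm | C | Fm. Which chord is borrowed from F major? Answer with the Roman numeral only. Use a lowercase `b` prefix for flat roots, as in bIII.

I

F minor has the diatonic set Fm, Gdim, Ab, Bbm, C, Db, Eb (with V from harmonic minor). Of the given chords, Fm, Gdim, Bbm and C are diatonic. But F (F–A–C) is foreign: the diatonic i on degree 1 is Fm, whereas F comes from F major. It is labeled I.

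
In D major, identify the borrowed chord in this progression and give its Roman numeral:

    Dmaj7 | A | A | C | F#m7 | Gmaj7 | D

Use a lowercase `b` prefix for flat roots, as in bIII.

bVII

D major has the diatonic set D, Em, F#m, G, A, Bm, C#dim. Dmaj7, A, F#m7, Gmaj7 and D all belong to that set. But C (C–E–G) is foreign: the diatonic vii° on degree 7 is C#dim, whereas C comes from D minor. It is labeled bVII.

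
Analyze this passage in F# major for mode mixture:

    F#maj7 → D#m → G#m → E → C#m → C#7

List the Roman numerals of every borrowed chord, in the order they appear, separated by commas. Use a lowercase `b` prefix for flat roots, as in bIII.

bVII, v

F# major has the diatonic set F#, G#m, A#m, B, C#, D#m, E#dim. F#maj7, D#m, G#m and C#7 are all diatonic. E (E–G#–B) doesn't fit — on degree 7 F# major would have E#dim (vii°). E is the degree-7 chord of F# minor, so it is the borrowed bVII. C#m (C#–E–G#) is not: scale degree 5 in F# major carries C# (V). In F# minor the chord on that degree is C#m, so here it functions as v, borrowed from the parallel minor.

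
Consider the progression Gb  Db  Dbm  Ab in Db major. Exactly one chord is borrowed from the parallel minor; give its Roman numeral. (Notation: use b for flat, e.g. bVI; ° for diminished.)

i

Db major has the diatonic set Db, Ebm, Fm, Gb, Ab, Bbm, Cdim. Gb, Db and Ab all belong to that set. Dbm (Db–Fb–Ab) is not: scale degree 1 in Db major carries Db (I). In Db minor the chord on that degree is Dbm, so here it functions as i, borrowed from the parallel minor.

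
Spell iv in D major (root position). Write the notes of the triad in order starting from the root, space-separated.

The root, G, is scale degree 4 — the same note in D major and D minor; only the chord quality changes. Building the minor chord from the parallel minor on G: G–Bb–D.

G Bb D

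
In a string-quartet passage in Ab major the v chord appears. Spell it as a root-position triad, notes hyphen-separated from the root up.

The root, Eb, is scale degree 5 — the same note in Ab major and Ab minor; only the chord quality changes. Building the minor chord from the parallel minor on Eb: Eb–Gb–Bb.

Eb-Gb-Bb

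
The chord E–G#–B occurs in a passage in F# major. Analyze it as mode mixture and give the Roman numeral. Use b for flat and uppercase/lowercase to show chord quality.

bVII

The root E is the lowered 7th scale degree — diatonically F# major has E# there. E–G#–B is a major chord — the form found in F# minor, not the diatonic vii° (E#dim). Borrowed into F# major it is written bVII.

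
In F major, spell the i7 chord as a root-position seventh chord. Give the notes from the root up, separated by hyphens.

i7 is built on scale degree 1, which is F in both F major and its parallel. Building the minor-seventh chord from the parallel minor on F: F–Ab–C–Eb.

F-Ab-C-Eb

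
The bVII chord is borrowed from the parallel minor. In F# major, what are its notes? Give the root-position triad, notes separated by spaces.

The root of bVII is the lowered 7th degree: E# becomes E. Building the major chord from the parallel minor on E: E–G#–B.

E G# B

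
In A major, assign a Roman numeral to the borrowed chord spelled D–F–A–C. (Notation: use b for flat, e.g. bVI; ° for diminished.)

D is scale degree 4 in A major. D–F–A–C is a minor-seventh chord — the form found in A minor, not the diatonic IV (D). Borrowed into A major it is written iv7.

iv7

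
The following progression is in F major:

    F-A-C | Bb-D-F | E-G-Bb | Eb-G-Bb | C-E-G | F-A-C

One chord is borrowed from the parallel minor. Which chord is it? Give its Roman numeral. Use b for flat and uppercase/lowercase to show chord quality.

In F major the diatonic chords are F, Gm, Am, Bb, C, Dm, Edim. F–A–C = F, Bb–D–F = Bb, E–G–Bb = Edim and C–E–G = C are all diatonic. But Eb–G–Bb is foreign: the diatonic vii° on degree 7 is Edim, whereas Eb comes from F minor. It is labeled bVII.

bVII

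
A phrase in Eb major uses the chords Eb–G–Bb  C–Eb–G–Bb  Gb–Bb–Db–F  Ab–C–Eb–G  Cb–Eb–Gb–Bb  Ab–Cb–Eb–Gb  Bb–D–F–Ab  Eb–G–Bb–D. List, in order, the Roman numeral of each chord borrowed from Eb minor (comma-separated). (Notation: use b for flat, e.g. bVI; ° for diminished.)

bIIImaj7, bVImaj7, iv7

In Eb major the diatonic chords are Eb, Fm, Gm, Ab, Bb, Cm, Ddim. Eb–G–Bb = Eb, C–Eb–G–Bb = Cm7, Ab–C–Eb–G = Abmaj7, Bb–D–F–Ab = Bb7 and Eb–G–Bb–D = Ebmaj7 are all diatonic. But Gb–Bb–Db–F is foreign: the diatonic iii on degree 3 is Gm, whereas Gbmaj7 comes from Eb minor. It is labeled bIIImaj7. Cb–Eb–Gb–Bb is not: scale degree 6 in Eb major carries Cm (vi). In Eb minor the chord on that degree is Cbmaj7, so here it functions as bVImaj7, borrowed from the parallel minor. Ab–Cb–Eb–Gb is not: scale degree 4 in Eb major carries Ab (IV). In Eb minor the chord on that degree is Abm7, so here it functions as iv7, borrowed from the parallel minor.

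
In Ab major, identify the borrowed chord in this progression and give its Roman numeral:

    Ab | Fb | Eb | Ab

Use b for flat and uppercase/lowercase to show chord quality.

bVI

Ab major has the diatonic set Ab, Bbm, Cm, Db, Eb, Fm, Gdim. Ab and Eb both belong to that set. Fb (Fb–Ab–Cb) doesn't fit — on degree 6 Ab major would have Fm (vi). Fb is the degree-6 chord of Ab minor, so it is the borrowed bVI.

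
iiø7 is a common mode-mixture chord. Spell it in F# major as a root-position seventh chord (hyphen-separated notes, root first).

G#-B-D-F#

iiø7 is built on scale degree 2, which is G# in both F# major and its parallel. Stacking thirds in F# minor on G# gives G#–B–D–F#.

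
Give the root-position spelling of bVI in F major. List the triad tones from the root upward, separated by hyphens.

Db-F-Ab

bVI is built on the lowered scale degree 6. In F major degree 6 is D; lowered it becomes Db. Stacking thirds in F minor on Db gives Db–F–Ab.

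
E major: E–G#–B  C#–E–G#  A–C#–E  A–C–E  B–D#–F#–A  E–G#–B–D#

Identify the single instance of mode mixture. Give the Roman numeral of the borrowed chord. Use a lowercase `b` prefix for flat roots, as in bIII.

In E major the diatonic chords are E, F#m, G#m, A, B, C#m, D#dim. Of the given chords, E–G#–B = E, C#–E–G# = C#m, A–C#–E = A, B–D#–F#–A = B7 and E–G#–B–D# = Emaj7 are diatonic. But A–C–E is foreign: the diatonic IV on degree 4 is A, whereas Am comes from E minor. It is labeled iv.

iv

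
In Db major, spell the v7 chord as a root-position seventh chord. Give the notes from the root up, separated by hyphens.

v7 is built on scale degree 5, which is Ab in both Db major and its parallel. Stacking thirds in Db minor on Ab gives Ab–Cb–Eb–Gb.

Ab-Cb-Eb-Gb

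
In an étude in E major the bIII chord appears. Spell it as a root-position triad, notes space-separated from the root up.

G B D

bIII is built on the lowered scale degree 3. In E major degree 3 is G#; lowered it becomes G. Building the major chord from the parallel minor on G: G–B–D.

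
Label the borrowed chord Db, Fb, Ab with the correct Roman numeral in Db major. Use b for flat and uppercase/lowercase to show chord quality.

Db is scale degree 1 in Db major. The diatonic chord on degree 1 would be Db (I), but Db–Fb–Ab is the minor chord from Db minor. As a borrowed chord it is labeled i.

i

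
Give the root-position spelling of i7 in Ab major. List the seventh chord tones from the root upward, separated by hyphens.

The root, Ab, is scale degree 1 — the same note in Ab major and Ab minor; only the chord quality changes. Building the minor-seventh chord from the parallel minor on Ab: Ab–Cb–Eb–Gb.

Ab-Cb-Eb-Gb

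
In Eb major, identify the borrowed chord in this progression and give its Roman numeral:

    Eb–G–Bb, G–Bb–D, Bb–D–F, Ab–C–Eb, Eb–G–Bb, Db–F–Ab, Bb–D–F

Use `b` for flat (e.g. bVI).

In Eb major the diatonic chords are Eb, Fm, Gm, Ab, Bb, Cm, Ddim. Of the given chords, Eb–G–Bb = Eb, G–Bb–D = Gm, Bb–D–F = Bb and Ab–C–Eb = Ab are diatonic. Db–F–Ab doesn't fit — on degree 7 Eb major would have Ddim (vii°). Db is the degree-7 chord of Eb minor, so it is the borrowed bVII.

bVII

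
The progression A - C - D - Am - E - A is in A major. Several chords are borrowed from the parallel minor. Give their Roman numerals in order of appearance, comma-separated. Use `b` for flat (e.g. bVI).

In A major the diatonic chords are A, Bm, C#m, D, E, F#m, G#dim. Of the given chords, A, D and E are diatonic. C (C–E–G) doesn't fit — on degree 3 A major would have C#m (iii). C is the degree-3 chord of A minor, so it is the borrowed bIII. Am (A–C–E) is not: scale degree 1 in A major carries A (I). In A minor the chord on that degree is Am, so here it functions as i, borrowed from the parallel minor.

bIII, i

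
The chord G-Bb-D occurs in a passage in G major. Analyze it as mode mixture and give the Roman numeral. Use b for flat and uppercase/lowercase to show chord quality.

G is scale degree 1 in G major. Diatonically G major has G (I) on that degree; G–Bb–D is instead the minor chord native to G minor, so it takes the label i.

i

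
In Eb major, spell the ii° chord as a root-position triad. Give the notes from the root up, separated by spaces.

ii° is built on scale degree 2, which is F in both Eb major and its parallel. Building the diminished chord from the parallel minor on F: F–Ab–Cb.

F Ab Cb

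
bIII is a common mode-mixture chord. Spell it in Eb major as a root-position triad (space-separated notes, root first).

Gb Bb Db

The root of bIII is the lowered 3rd degree: G becomes Gb. Stacking thirds in Eb minor on Gb gives Gb–Bb–Db.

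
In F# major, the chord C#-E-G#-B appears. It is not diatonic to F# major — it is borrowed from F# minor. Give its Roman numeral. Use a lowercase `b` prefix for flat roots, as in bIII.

v7

C# is scale degree 5 in F# major. Diatonically F# major has C# (V) on that degree; C#–E–G#–B is instead the minor-seventh chord native to F# minor, so it takes the label v7.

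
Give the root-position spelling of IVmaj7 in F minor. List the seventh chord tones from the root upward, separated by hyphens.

The root, Bb, is scale degree 4 — the same note in F minor and F major; only the chord quality changes. Building the major-seventh chord from the parallel major on Bb: Bb–D–F–A.

Bb-D-F-A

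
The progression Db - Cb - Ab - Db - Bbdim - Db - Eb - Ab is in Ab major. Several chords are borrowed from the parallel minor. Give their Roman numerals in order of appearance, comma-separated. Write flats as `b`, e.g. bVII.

bIII, ii°

Ab major has the diatonic set Ab, Bbm, Cm, Db, Eb, Fm, Gdim. Db, Ab and Eb all belong to that set. Cb (Cb–Eb–Gb) is not: scale degree 3 in Ab major carries Cm (iii). In Ab minor the chord on that degree is Cb, so here it functions as bIII, borrowed from the parallel minor. But Bbdim (Bb–Db–Fb) is foreign: the diatonic ii on degree 2 is Bbm, whereas Bbdim comes from Ab minor. It is labeled ii°.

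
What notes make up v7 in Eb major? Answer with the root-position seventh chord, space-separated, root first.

The root, Bb, is scale degree 5 — the same note in Eb major and Eb minor; only the chord quality changes. In Eb minor the chord on Bb is Bb–Db–F–Ab.

Bb Db F Ab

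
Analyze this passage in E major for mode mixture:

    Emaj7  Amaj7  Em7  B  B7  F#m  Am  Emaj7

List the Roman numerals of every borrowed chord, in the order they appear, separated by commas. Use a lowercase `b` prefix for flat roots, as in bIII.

In E major the diatonic chords are E, F#m, G#m, A, B, C#m, D#dim. Emaj7, Amaj7, B, B7 and F#m all belong to that set. Em7 (E–G–B–D) doesn't fit — on degree 1 E major would have E (I). Em7 is the degree-1 chord of E minor, so it is the borrowed i7. Am (A–C–E) doesn't fit — on degree 4 E major would have A (IV). Am is the degree-4 chord of E minor, so it is the borrowed iv.

i7, iv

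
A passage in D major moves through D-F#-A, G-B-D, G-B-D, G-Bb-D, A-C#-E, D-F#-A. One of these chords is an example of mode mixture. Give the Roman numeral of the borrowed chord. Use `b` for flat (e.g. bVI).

iv

D major has the diatonic set D, Em, F#m, G, A, Bm, C#dim. D–F#–A = D, G–B–D = G and A–C#–E = A all belong to that set. G–Bb–D doesn't fit — on degree 4 D major would have G (IV). Gm is the degree-4 chord of D minor, so it is the borrowed iv.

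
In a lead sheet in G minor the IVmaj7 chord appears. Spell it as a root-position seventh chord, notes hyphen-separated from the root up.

IVmaj7 is built on scale degree 4, which is C in both G minor and its parallel. In G major the chord on C is C–E–G–B.

C-E-G-B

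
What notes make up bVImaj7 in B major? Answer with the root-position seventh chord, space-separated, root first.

Scale degree 6 in B major is G#. bVImaj7 uses the lowered form, G, taken from B minor. Building the major-seventh chord from the parallel minor on G: G–B–D–F#.

G B D F#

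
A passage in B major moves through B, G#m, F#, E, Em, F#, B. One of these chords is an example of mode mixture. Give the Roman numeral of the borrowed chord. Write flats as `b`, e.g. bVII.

iv

In B major the diatonic chords are B, C#m, D#m, E, F#, G#m, A#dim. Of the given chords, B, G#m, F# and E are diatonic. Em (E–G–B) doesn't fit — on degree 4 B major would have E (IV). Em is the degree-4 chord of B minor, so it is the borrowed iv.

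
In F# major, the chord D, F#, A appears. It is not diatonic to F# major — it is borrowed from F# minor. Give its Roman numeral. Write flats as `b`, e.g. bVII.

bVI

D is the lowered form of scale degree 6 in F# major (the diatonic degree 6 is D#). D–F#–A is a major chord — the form found in F# minor, not the diatonic vi (D#m). Borrowed into F# major it is written bVI.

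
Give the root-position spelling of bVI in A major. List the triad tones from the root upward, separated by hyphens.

F-A-C

Scale degree 6 in A major is F#. bVI uses the lowered form, F, taken from A minor. In A minor the chord on F is F–A–C.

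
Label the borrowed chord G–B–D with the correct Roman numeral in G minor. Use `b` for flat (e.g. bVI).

The root G is the diatonic 1st degree of G minor; the borrowing shows in the chord quality. The diatonic chord on degree 1 would be Gm (i), but G–B–D is the major chord from G major. As a borrowed chord it is labeled I.

I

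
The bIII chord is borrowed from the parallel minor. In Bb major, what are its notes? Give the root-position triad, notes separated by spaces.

Scale degree 3 in Bb major is D. bIII uses the lowered form, Db, taken from Bb minor. Building the major chord from the parallel minor on Db: Db–F–Ab.

Db F Ab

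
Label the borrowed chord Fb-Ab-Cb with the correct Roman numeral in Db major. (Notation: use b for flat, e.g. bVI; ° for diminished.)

bIII

The root Fb is the lowered 3rd scale degree — diatonically Db major has F there. Fb–Ab–Cb is a major chord — the form found in Db minor, not the diatonic iii (Fm). Borrowed into Db major it is written bIII.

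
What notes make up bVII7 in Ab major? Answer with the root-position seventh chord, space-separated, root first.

bVII7 is built on the lowered scale degree 7. In Ab major degree 7 is G; lowered it becomes Gb. Stacking thirds in Ab minor on Gb gives Gb–Bb–Db–Fb.

Gb Bb Db Fb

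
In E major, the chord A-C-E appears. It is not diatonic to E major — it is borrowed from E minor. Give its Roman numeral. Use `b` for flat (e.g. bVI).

The root A is the diatonic 4th degree of E major; the borrowing shows in the chord quality. The diatonic chord on degree 4 would be A (IV), but A–C–E is the minor chord from E minor. As a borrowed chord it is labeled iv.

iv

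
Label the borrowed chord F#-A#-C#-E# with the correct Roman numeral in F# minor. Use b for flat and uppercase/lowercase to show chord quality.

Imaj7

The root F# is the diatonic 1st degree of F# minor; the borrowing shows in the chord quality. Diatonically F# minor has F#m (i) on that degree; F#–A#–C#–E# is instead the major-seventh chord native to F# major, so it takes the label Imaj7.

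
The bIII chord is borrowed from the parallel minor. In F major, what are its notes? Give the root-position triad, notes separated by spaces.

Ab C Eb

Scale degree 3 in F major is A. bIII uses the lowered form, Ab, taken from F minor. Stacking thirds in F minor on Ab gives Ab–C–Eb.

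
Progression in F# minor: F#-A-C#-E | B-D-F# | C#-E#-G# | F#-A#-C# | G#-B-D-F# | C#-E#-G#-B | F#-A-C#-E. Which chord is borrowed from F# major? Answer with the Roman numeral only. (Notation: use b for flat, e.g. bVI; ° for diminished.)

I

In F# minor (with V from harmonic minor) the diatonic chords are F#m, G#dim, A, Bm, C#, D, E. Of the given chords, F#–A–C#–E = F#m7, B–D–F# = Bm, C#–E#–G# = C#, G#–B–D–F# = G#m7b5 and C#–E#–G#–B = C#7 are diatonic. F#–A#–C# is not: scale degree 1 in F# minor carries F#m (i). In F# major the chord on that degree is F#, so here it functions as I, borrowed from the parallel major.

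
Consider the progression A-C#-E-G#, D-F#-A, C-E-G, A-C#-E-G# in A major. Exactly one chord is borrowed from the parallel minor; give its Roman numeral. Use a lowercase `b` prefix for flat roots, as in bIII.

A major has the diatonic set A, Bm, C#m, D, E, F#m, G#dim. Of the given chords, A–C#–E–G# = Amaj7 and D–F#–A = D are diatonic. C–E–G doesn't fit — on degree 3 A major would have C#m (iii). C is the degree-3 chord of A minor, so it is the borrowed bIII.

bIII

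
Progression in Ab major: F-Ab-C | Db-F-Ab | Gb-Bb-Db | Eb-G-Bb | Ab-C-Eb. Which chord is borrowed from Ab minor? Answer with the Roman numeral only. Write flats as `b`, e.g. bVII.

Ab major has the diatonic set Ab, Bbm, Cm, Db, Eb, Fm, Gdim. F–Ab–C = Fm, Db–F–Ab = Db, Eb–G–Bb = Eb and Ab–C–Eb = Ab all belong to that set. But Gb–Bb–Db is foreign: the diatonic vii° on degree 7 is Gdim, whereas Gb comes from Ab minor. It is labeled bVII.

bVII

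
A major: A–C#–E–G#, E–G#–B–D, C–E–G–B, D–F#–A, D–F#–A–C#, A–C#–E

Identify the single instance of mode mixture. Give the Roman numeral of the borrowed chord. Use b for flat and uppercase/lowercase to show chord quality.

In A major the diatonic chords are A, Bm, C#m, D, E, F#m, G#dim. A–C#–E–G# = Amaj7, E–G#–B–D = E7, D–F#–A = D, D–F#–A–C# = Dmaj7 and A–C#–E = A all belong to that set. C–E–G–B doesn't fit — on degree 3 A major would have C#m (iii). Cmaj7 is the degree-3 chord of A minor, so it is the borrowed bIIImaj7.

bIIImaj7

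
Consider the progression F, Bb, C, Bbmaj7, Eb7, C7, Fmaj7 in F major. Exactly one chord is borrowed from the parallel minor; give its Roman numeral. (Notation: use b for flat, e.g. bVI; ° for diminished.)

bVII7

The diatonic triads in F major are F, Gm, Am, Bb, C, Dm, Edim. F, Bb, C, Bbmaj7, C7 and Fmaj7 all belong to that set. Eb7 (Eb–G–Bb–Db) is not: scale degree 7 in F major carries Edim (vii°). In F minor the chord on that degree is Eb7, so here it functions as bVII7, borrowed from the parallel minor.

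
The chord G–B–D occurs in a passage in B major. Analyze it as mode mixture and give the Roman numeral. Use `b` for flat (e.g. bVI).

G is the lowered form of scale degree 6 in B major (the diatonic degree 6 is G#). The diatonic chord on degree 6 would be G#m (vi), but G–B–D is the major chord from B minor. As a borrowed chord it is labeled bVI.

bVI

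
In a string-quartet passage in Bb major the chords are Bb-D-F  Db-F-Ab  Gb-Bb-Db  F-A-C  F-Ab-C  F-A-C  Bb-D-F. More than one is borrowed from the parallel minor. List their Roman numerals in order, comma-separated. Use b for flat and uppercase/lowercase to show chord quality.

bIII, bVI, v

The diatonic triads in Bb major are Bb, Cm, Dm, Eb, F, Gm, Adim. Bb–D–F = Bb and F–A–C = F both belong to that set. Db–F–Ab is not: scale degree 3 in Bb major carries Dm (iii). In Bb minor the chord on that degree is Db, so here it functions as bIII, borrowed from the parallel minor. But Gb–Bb–Db is foreign: the diatonic vi on degree 6 is Gm, whereas Gb comes from Bb minor. It is labeled bVI. F–Ab–C is not: scale degree 5 in Bb major carries F (V). In Bb minor the chord on that degree is Fm, so here it functions as v, borrowed from the parallel minor.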